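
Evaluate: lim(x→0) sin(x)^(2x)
This is an exponential indeterminate form.

For exponential indeterminate forms, take the natural log:
  Let L = lim(x→0) sin(x)^(2x)
  Then ln(L) = lim(x→0) [exponent × ln(base)]
  Evaluate using L'Hôpital or standard limits, then exponentiate.
  L = 1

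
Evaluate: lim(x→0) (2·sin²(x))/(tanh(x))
This is a 0/0 indeterminate form.

Apply L'Hôpital's rule: differentiate numerator and denominator separately.
  f(x) = 2·sin(x)^2   ⇒   f'(x) = 4·sin(x)·cos(x)
  g(x) = tanh(x)   ⇒   g'(x) = 1 - tanh(x)^2
  lim(x→0) f'(x)/g'(x) = lim(x→0) (4·sin(x)·cos(x))/(1 - tanh(x)^2)
  = 0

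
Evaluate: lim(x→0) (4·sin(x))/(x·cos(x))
This is a 0/0 indeterminate form.

Apply L'Hôpital's rule: differentiate numerator and denominator separately.
  f(x) = 4·sin(x)   ⇒   f'(x) = 4·cos(x)
  g(x) = x·cos(x)   ⇒   g'(x) = -x·sin(x) + cos(x)
  lim(x→0) f'(x)/g'(x) = lim(x→0) (4·cos(x))/(-x·sin(x) + cos(x))
  = 4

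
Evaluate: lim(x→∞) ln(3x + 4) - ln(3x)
This is an ∞-∞ indeterminate form.

Combine fractions or rationalize to convert ∞-∞ to 0/0 form:
  lim(x→∞) ln(3x + 4) - ln(3x) = 0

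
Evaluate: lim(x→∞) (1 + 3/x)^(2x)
This is an exponential indeterminate form.

For exponential indeterminate forms, take the natural log:
  Let L = lim(x→∞) (1 + 3/x)^(2x)
  Then ln(L) = lim(x→∞) [exponent × ln(base)]
  Evaluate using L'Hôpital or standard limits, then exponentiate.
  L = e^(6)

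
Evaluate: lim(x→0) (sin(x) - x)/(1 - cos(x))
This is a 0/0 indeterminate form.

Apply L'Hôpital's rule: differentiate numerator and denominator separately.
  f(x) = -x + sin(x)   ⇒   f'(x) = cos(x) - 1
  g(x) = 1 - cos(x)   ⇒   g'(x) = sin(x)
  lim(x→0) f'(x)/g'(x) = lim(x→0) (cos(x) - 1)/(sin(x))
  = 0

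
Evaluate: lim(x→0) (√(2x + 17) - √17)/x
This is a standard limit.

Factor or rationalize the expression:
  lim(x→0) (√(2x + 17) - √17)/x = sqrt(17)/17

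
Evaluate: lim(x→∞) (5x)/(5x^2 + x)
This is an ∞/∞ indeterminate form.

Apply L'Hôpital's rule: differentiate numerator and denominator separately.
  f(x) = 5·x   ⇒   f'(x) = 5
  g(x) = 5·x^2 + x   ⇒   g'(x) = 10·x + 1
  lim(x→∞) f'(x)/g'(x) = lim(x→∞) (5)/(10·x + 1)
  = 0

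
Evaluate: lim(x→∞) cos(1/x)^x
This is an exponential indeterminate form.

For exponential indeterminate forms, take the natural log:
  Let L = lim(x→∞) cos(1/x)^x
  Then ln(L) = lim(x→∞) [exponent × ln(base)]
  Evaluate using L'Hôpital or standard limits, then exponentiate.
  L = 1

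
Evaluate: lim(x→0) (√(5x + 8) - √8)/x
This is a standard limit.

Factor or rationalize the expression:
  lim(x→0) (√(5x + 8) - √8)/x = 5·sqrt(2)/8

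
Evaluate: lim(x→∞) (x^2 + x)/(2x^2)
This is an ∞/∞ indeterminate form.

Apply L'Hôpital's rule: differentiate numerator and denominator separately.
  f(x) = x^2 + x   ⇒   f'(x) = 2·x + 1
  g(x) = 2·x^2   ⇒   g'(x) = 4·x
  lim(x→∞) f'(x)/g'(x) = lim(x→∞) (2·x + 1)/(4·x)
  = 1/2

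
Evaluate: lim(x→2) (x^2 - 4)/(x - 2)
This is a standard limit.

Factor or rationalize the expression:
  lim(x→2) (x^2 - 4)/(x - 2) = 4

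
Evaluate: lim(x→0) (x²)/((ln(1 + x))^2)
This is a 0/0 indeterminate form.

Apply L'Hôpital's rule: differentiate numerator and denominator separately.
  f(x) = x^2   ⇒   f'(x) = 2·x
  g(x) = ln(x + 1)^2   ⇒   g'(x) = 2·ln(x + 1)/(x + 1)
  lim(x→0) f'(x)/g'(x) = lim(x→0) (2·x)/(2·ln(x + 1)/(x + 1))
  = 1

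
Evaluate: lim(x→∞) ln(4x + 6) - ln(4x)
This is an ∞-∞ indeterminate form.

Combine fractions or rationalize to convert ∞-∞ to 0/0 form:
  lim(x→∞) ln(4x + 6) - ln(4x) = 0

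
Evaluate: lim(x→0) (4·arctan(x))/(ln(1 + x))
This is a 0/0 indeterminate form.

Apply L'Hôpital's rule: differentiate numerator and denominator separately.
  f(x) = 4·atan(x)   ⇒   f'(x) = 4/(x^2 + 1)
  g(x) = ln(x + 1)   ⇒   g'(x) = 1/(x + 1)
  lim(x→0) f'(x)/g'(x) = lim(x→0) (4/(x^2 + 1))/(1/(x + 1))
  = 4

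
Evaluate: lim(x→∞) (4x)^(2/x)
This is an exponential indeterminate form.

For exponential indeterminate forms, take the natural log:
  Let L = lim(x→∞) (4x)^(2/x)
  Then ln(L) = lim(x→∞) [exponent × ln(base)]
  Evaluate using L'Hôpital or standard limits, then exponentiate.
  L = 1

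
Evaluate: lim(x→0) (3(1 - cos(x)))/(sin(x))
This is a 0/0 indeterminate form.

Apply L'Hôpital's rule: differentiate numerator and denominator separately.
  f(x) = 3 - 3·cos(x)   ⇒   f'(x) = 3·sin(x)
  g(x) = sin(x)   ⇒   g'(x) = cos(x)
  lim(x→0) f'(x)/g'(x) = lim(x→0) (3·sin(x))/(cos(x))
  = 0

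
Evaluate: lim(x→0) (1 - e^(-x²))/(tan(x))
This is a 0/0 indeterminate form.

Apply L'Hôpital's rule: differentiate numerator and denominator separately.
  f(x) = 1 - e^(-x^2)   ⇒   f'(x) = 2·x·e^(-x^2)
  g(x) = tan(x)   ⇒   g'(x) = tan(x)^2 + 1
  lim(x→0) f'(x)/g'(x) = lim(x→0) (2·x·e^(-x^2))/(tan(x)^2 + 1)
  = 0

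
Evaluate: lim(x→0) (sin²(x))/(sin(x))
This is a 0/0 indeterminate form.

Apply L'Hôpital's rule: differentiate numerator and denominator separately.
  f(x) = sin(x)^2   ⇒   f'(x) = 2·sin(x)·cos(x)
  g(x) = sin(x)   ⇒   g'(x) = cos(x)
  lim(x→0) f'(x)/g'(x) = lim(x→0) (2·sin(x)·cos(x))/(cos(x))
  = 0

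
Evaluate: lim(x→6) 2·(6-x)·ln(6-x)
This is a 0·∞ indeterminate form.

Rewrite 0·∞ as a quotient (0/0 or ∞/∞ form), then apply L'Hôpital's rule:
  lim(x→6) 2·(6-x)·ln(6-x) = 0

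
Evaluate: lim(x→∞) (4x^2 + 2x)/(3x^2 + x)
This is an ∞/∞ indeterminate form.

Apply L'Hôpital's rule: differentiate numerator and denominator separately.
  f(x) = 4·x^2 + 2·x   ⇒   f'(x) = 8·x + 2
  g(x) = 3·x^2 + x   ⇒   g'(x) = 6·x + 1
  lim(x→∞) f'(x)/g'(x) = lim(x→∞) (8·x + 2)/(6·x + 1)
  = 4/3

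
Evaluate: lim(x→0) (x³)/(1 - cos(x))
This is a 0/0 indeterminate form.

Apply L'Hôpital's rule: differentiate numerator and denominator separately.
  f(x) = x^3   ⇒   f'(x) = 3·x^2
  g(x) = 1 - cos(x)   ⇒   g'(x) = sin(x)
  lim(x→0) f'(x)/g'(x) = lim(x→0) (3·x^2)/(sin(x))
  = 0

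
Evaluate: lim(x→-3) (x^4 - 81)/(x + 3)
This is a standard limit.

Factor or rationalize the expression:
  lim(x→-3) (x^4 - 81)/(x + 3) = -108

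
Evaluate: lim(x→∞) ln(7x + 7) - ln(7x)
This is an ∞-∞ indeterminate form.

Combine fractions or rationalize to convert ∞-∞ to 0/0 form:
  lim(x→∞) ln(7x + 7) - ln(7x) = 0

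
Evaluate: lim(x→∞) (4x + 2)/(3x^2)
This is an ∞/∞ indeterminate form.

Apply L'Hôpital's rule: differentiate numerator and denominator separately.
  f(x) = 4·x + 2   ⇒   f'(x) = 4
  g(x) = 3·x^2   ⇒   g'(x) = 6·x
  lim(x→∞) f'(x)/g'(x) = lim(x→∞) (4)/(6·x)
  = 0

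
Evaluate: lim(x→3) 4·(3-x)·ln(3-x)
This is a 0·∞ indeterminate form.

Rewrite 0·∞ as a quotient (0/0 or ∞/∞ form), then apply L'Hôpital's rule:
  lim(x→3) 4·(3-x)·ln(3-x) = 0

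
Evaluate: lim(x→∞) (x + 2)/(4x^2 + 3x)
This is an ∞/∞ indeterminate form.

Apply L'Hôpital's rule: differentiate numerator and denominator separately.
  f(x) = x + 2   ⇒   f'(x) = 1
  g(x) = 4·x^2 + 3·x   ⇒   g'(x) = 8·x + 3
  lim(x→∞) f'(x)/g'(x) = lim(x→∞) (1)/(8·x + 3)
  = 0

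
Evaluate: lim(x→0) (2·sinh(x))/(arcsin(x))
This is a 0/0 indeterminate form.

Apply L'Hôpital's rule: differentiate numerator and denominator separately.
  f(x) = 2·sinh(x)   ⇒   f'(x) = 2·cosh(x)
  g(x) = asin(x)   ⇒   g'(x) = 1/sqrt(1 - x^2)
  lim(x→0) f'(x)/g'(x) = lim(x→0) (2·cosh(x))/(1/sqrt(1 - x^2))
  = 2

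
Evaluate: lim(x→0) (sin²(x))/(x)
This is a 0/0 indeterminate form.

Apply L'Hôpital's rule: differentiate numerator and denominator separately.
  f(x) = sin(x)^2   ⇒   f'(x) = 2·sin(x)·cos(x)
  g(x) = x   ⇒   g'(x) = 1
  lim(x→0) f'(x)/g'(x) = lim(x→0) (2·sin(x)·cos(x))/(1)
  = 0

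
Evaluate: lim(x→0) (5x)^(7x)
This is an exponential indeterminate form.

For exponential indeterminate forms, take the natural log:
  Let L = lim(x→0) (5x)^(7x)
  Then ln(L) = lim(x→0) [exponent × ln(base)]
  Evaluate using L'Hôpital or standard limits, then exponentiate.
  L = 1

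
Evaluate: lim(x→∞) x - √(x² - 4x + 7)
This is an ∞-∞ indeterminate form.

Combine fractions or rationalize to convert ∞-∞ to 0/0 form:
  lim(x→∞) x - √(x² - 4x + 7) = 2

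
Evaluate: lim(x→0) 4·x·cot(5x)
This is a 0·∞ indeterminate form.

Rewrite 0·∞ as a quotient (0/0 or ∞/∞ form), then apply L'Hôpital's rule:
  lim(x→0) 4·x·cot(5x) = 4/5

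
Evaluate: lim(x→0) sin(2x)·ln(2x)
This is a 0·∞ indeterminate form.

Rewrite 0·∞ as a quotient (0/0 or ∞/∞ form), then apply L'Hôpital's rule:
  lim(x→0) sin(2x)·ln(2x) = 0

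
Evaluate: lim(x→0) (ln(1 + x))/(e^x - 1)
This is a 0/0 indeterminate form.

Apply L'Hôpital's rule: differentiate numerator and denominator separately.
  f(x) = ln(x + 1)   ⇒   f'(x) = 1/(x + 1)
  g(x) = e^(x) - 1   ⇒   g'(x) = e^(x)
  lim(x→0) f'(x)/g'(x) = lim(x→0) (1/(x + 1))/(e^(x))
  = 1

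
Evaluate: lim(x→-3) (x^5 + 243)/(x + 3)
This is a standard limit.

Factor or rationalize the expression:
  lim(x→-3) (x^5 + 243)/(x + 3) = 405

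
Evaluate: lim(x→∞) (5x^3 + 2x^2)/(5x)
This is an ∞/∞ indeterminate form.

Apply L'Hôpital's rule: differentiate numerator and denominator separately.
  f(x) = 5·x^3 + 2·x^2   ⇒   f'(x) = 15·x^2 + 4·x
  g(x) = 5·x   ⇒   g'(x) = 5
  lim(x→∞) f'(x)/g'(x) = lim(x→∞) (15·x^2 + 4·x)/(5)
  = ∞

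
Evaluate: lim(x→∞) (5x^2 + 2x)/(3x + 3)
This is an ∞/∞ indeterminate form.

Apply L'Hôpital's rule: differentiate numerator and denominator separately.
  f(x) = 5·x^2 + 2·x   ⇒   f'(x) = 10·x + 2
  g(x) = 3·x + 3   ⇒   g'(x) = 3
  lim(x→∞) f'(x)/g'(x) = lim(x→∞) (10·x + 2)/(3)
  = ∞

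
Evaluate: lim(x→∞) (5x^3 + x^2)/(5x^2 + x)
This is an ∞/∞ indeterminate form.

Apply L'Hôpital's rule: differentiate numerator and denominator separately.
  f(x) = 5·x^3 + x^2   ⇒   f'(x) = 15·x^2 + 2·x
  g(x) = 5·x^2 + x   ⇒   g'(x) = 10·x + 1
  lim(x→∞) f'(x)/g'(x) = lim(x→∞) (15·x^2 + 2·x)/(10·x + 1)
  = ∞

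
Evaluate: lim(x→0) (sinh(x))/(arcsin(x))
This is a 0/0 indeterminate form.

Apply L'Hôpital's rule: differentiate numerator and denominator separately.
  f(x) = sinh(x)   ⇒   f'(x) = cosh(x)
  g(x) = asin(x)   ⇒   g'(x) = 1/sqrt(1 - x^2)
  lim(x→0) f'(x)/g'(x) = lim(x→0) (cosh(x))/(1/sqrt(1 - x^2))
  = 1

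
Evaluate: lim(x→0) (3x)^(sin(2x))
This is an exponential indeterminate form.

For exponential indeterminate forms, take the natural log:
  Let L = lim(x→0) (3x)^(sin(2x))
  Then ln(L) = lim(x→0) [exponent × ln(base)]
  Evaluate using L'Hôpital or standard limits, then exponentiate.
  L = 1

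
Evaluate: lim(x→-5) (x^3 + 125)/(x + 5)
This is a standard limit.

Factor or rationalize the expression:
  lim(x→-5) (x^3 + 125)/(x + 5) = 75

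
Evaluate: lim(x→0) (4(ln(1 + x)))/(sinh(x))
This is a 0/0 indeterminate form.

Apply L'Hôpital's rule: differentiate numerator and denominator separately.
  f(x) = 4·ln(x + 1)   ⇒   f'(x) = 4/(x + 1)
  g(x) = sinh(x)   ⇒   g'(x) = cosh(x)
  lim(x→0) f'(x)/g'(x) = lim(x→0) (4/(x + 1))/(cosh(x))
  = 4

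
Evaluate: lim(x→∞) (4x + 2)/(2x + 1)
This is an ∞/∞ indeterminate form.

Apply L'Hôpital's rule: differentiate numerator and denominator separately.
  f(x) = 4·x + 2   ⇒   f'(x) = 4
  g(x) = 2·x + 1   ⇒   g'(x) = 2
  lim(x→∞) f'(x)/g'(x) = lim(x→∞) (4)/(2)
  = 2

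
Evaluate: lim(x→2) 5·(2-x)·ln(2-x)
This is a 0·∞ indeterminate form.

Rewrite 0·∞ as a quotient (0/0 or ∞/∞ form), then apply L'Hôpital's rule:
  lim(x→2) 5·(2-x)·ln(2-x) = 0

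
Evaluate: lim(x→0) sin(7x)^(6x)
This is an exponential indeterminate form.

For exponential indeterminate forms, take the natural log:
  Let L = lim(x→0) sin(7x)^(6x)
  Then ln(L) = lim(x→0) [exponent × ln(base)]
  Evaluate using L'Hôpital or standard limits, then exponentiate.
  L = 1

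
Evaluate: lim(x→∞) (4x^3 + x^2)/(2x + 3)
This is an ∞/∞ indeterminate form.

Apply L'Hôpital's rule: differentiate numerator and denominator separately.
  f(x) = 4·x^3 + x^2   ⇒   f'(x) = 12·x^2 + 2·x
  g(x) = 2·x + 3   ⇒   g'(x) = 2
  lim(x→∞) f'(x)/g'(x) = lim(x→∞) (12·x^2 + 2·x)/(2)
  = ∞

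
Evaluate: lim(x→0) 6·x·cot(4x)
This is a 0·∞ indeterminate form.

Rewrite 0·∞ as a quotient (0/0 or ∞/∞ form), then apply L'Hôpital's rule:
  lim(x→0) 6·x·cot(4x) = 3/2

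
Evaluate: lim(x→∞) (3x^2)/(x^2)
This is an ∞/∞ indeterminate form.

Apply L'Hôpital's rule: differentiate numerator and denominator separately.
  f(x) = 3·x^2   ⇒   f'(x) = 6·x
  g(x) = x^2   ⇒   g'(x) = 2·x
  lim(x→∞) f'(x)/g'(x) = lim(x→∞) (6·x)/(2·x)
  = 3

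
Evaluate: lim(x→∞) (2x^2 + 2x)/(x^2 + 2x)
This is an ∞/∞ indeterminate form.

Apply L'Hôpital's rule: differentiate numerator and denominator separately.
  f(x) = 2·x^2 + 2·x   ⇒   f'(x) = 4·x + 2
  g(x) = x^2 + 2·x   ⇒   g'(x) = 2·x + 2
  lim(x→∞) f'(x)/g'(x) = lim(x→∞) (4·x + 2)/(2·x + 2)
  = 2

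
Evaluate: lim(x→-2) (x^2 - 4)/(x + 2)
This is a standard limit.

Factor or rationalize the expression:
  lim(x→-2) (x^2 - 4)/(x + 2) = -4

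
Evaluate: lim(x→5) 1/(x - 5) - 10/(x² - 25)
This is an ∞-∞ indeterminate form.

Combine fractions or rationalize to convert ∞-∞ to 0/0 form:
  lim(x→5) 1/(x - 5) - 10/(x² - 25) = 1/10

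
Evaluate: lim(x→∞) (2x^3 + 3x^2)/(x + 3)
This is an ∞/∞ indeterminate form.

Apply L'Hôpital's rule: differentiate numerator and denominator separately.
  f(x) = 2·x^3 + 3·x^2   ⇒   f'(x) = 6·x^2 + 6·x
  g(x) = x + 3   ⇒   g'(x) = 1
  lim(x→∞) f'(x)/g'(x) = lim(x→∞) (6·x^2 + 6·x)/(1)
  = ∞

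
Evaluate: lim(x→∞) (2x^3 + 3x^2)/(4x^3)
This is an ∞/∞ indeterminate form.

Apply L'Hôpital's rule: differentiate numerator and denominator separately.
  f(x) = 2·x^3 + 3·x^2   ⇒   f'(x) = 6·x^2 + 6·x
  g(x) = 4·x^3   ⇒   g'(x) = 12·x^2
  lim(x→∞) f'(x)/g'(x) = lim(x→∞) (6·x^2 + 6·x)/(12·x^2)
  = 1/2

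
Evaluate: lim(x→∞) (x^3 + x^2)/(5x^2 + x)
This is an ∞/∞ indeterminate form.

Apply L'Hôpital's rule: differentiate numerator and denominator separately.
  f(x) = x^3 + x^2   ⇒   f'(x) = 3·x^2 + 2·x
  g(x) = 5·x^2 + x   ⇒   g'(x) = 10·x + 1
  lim(x→∞) f'(x)/g'(x) = lim(x→∞) (3·x^2 + 2·x)/(10·x + 1)
  = ∞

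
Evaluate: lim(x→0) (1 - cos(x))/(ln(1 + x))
This is a 0/0 indeterminate form.

Apply L'Hôpital's rule: differentiate numerator and denominator separately.
  f(x) = 1 - cos(x)   ⇒   f'(x) = sin(x)
  g(x) = ln(x + 1)   ⇒   g'(x) = 1/(x + 1)
  lim(x→0) f'(x)/g'(x) = lim(x→0) (sin(x))/(1/(x + 1))
  = 0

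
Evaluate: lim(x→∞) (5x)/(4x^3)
This is an ∞/∞ indeterminate form.

Apply L'Hôpital's rule: differentiate numerator and denominator separately.
  f(x) = 5·x   ⇒   f'(x) = 5
  g(x) = 4·x^3   ⇒   g'(x) = 12·x^2
  lim(x→∞) f'(x)/g'(x) = lim(x→∞) (5)/(12·x^2)
  = 0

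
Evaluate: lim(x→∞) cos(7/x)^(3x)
This is an exponential indeterminate form.

For exponential indeterminate forms, take the natural log:
  Let L = lim(x→∞) cos(7/x)^(3x)
  Then ln(L) = lim(x→∞) [exponent × ln(base)]
  Evaluate using L'Hôpital or standard limits, then exponentiate.
  L = 1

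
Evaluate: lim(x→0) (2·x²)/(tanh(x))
This is a 0/0 indeterminate form.

Apply L'Hôpital's rule: differentiate numerator and denominator separately.
  f(x) = 2·x^2   ⇒   f'(x) = 4·x
  g(x) = tanh(x)   ⇒   g'(x) = 1 - tanh(x)^2
  lim(x→0) f'(x)/g'(x) = lim(x→0) (4·x)/(1 - tanh(x)^2)
  = 0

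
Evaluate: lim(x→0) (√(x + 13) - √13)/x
This is a standard limit.

Factor or rationalize the expression:
  lim(x→0) (√(x + 13) - √13)/x = sqrt(13)/26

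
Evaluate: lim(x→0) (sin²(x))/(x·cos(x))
This is a 0/0 indeterminate form.

Apply L'Hôpital's rule: differentiate numerator and denominator separately.
  f(x) = sin(x)^2   ⇒   f'(x) = 2·sin(x)·cos(x)
  g(x) = x·cos(x)   ⇒   g'(x) = -x·sin(x) + cos(x)
  lim(x→0) f'(x)/g'(x) = lim(x→0) (2·sin(x)·cos(x))/(-x·sin(x) + cos(x))
  = 0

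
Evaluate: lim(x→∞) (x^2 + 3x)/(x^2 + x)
This is an ∞/∞ indeterminate form.

Apply L'Hôpital's rule: differentiate numerator and denominator separately.
  f(x) = x^2 + 3·x   ⇒   f'(x) = 2·x + 3
  g(x) = x^2 + x   ⇒   g'(x) = 2·x + 1
  lim(x→∞) f'(x)/g'(x) = lim(x→∞) (2·x + 3)/(2·x + 1)
  = 1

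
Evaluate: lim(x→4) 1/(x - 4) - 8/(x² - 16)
This is an ∞-∞ indeterminate form.

Combine fractions or rationalize to convert ∞-∞ to 0/0 form:
  lim(x→4) 1/(x - 4) - 8/(x² - 16) = 1/8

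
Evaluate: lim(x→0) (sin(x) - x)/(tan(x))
This is a 0/0 indeterminate form.

Apply L'Hôpital's rule: differentiate numerator and denominator separately.
  f(x) = -x + sin(x)   ⇒   f'(x) = cos(x) - 1
  g(x) = tan(x)   ⇒   g'(x) = tan(x)^2 + 1
  lim(x→0) f'(x)/g'(x) = lim(x→0) (cos(x) - 1)/(tan(x)^2 + 1)
  = 0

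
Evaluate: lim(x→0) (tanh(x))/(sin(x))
This is a 0/0 indeterminate form.

Apply L'Hôpital's rule: differentiate numerator and denominator separately.
  f(x) = tanh(x)   ⇒   f'(x) = 1 - tanh(x)^2
  g(x) = sin(x)   ⇒   g'(x) = cos(x)
  lim(x→0) f'(x)/g'(x) = lim(x→0) (1 - tanh(x)^2)/(cos(x))
  = 1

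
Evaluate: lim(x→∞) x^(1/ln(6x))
This is an exponential indeterminate form.

For exponential indeterminate forms, take the natural log:
  Let L = lim(x→∞) x^(1/ln(6x))
  Then ln(L) = lim(x→∞) [exponent × ln(base)]
  Evaluate using L'Hôpital or standard limits, then exponentiate.
  L = e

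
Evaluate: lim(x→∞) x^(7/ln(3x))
This is an exponential indeterminate form.

For exponential indeterminate forms, take the natural log:
  Let L = lim(x→∞) x^(7/ln(3x))
  Then ln(L) = lim(x→∞) [exponent × ln(base)]
  Evaluate using L'Hôpital or standard limits, then exponentiate.
  L = e^(7)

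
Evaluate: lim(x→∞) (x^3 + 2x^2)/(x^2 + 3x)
This is an ∞/∞ indeterminate form.

Apply L'Hôpital's rule: differentiate numerator and denominator separately.
  f(x) = x^3 + 2·x^2   ⇒   f'(x) = 3·x^2 + 4·x
  g(x) = x^2 + 3·x   ⇒   g'(x) = 2·x + 3
  lim(x→∞) f'(x)/g'(x) = lim(x→∞) (3·x^2 + 4·x)/(2·x + 3)
  = ∞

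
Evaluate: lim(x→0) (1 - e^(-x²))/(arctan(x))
This is a 0/0 indeterminate form.

Apply L'Hôpital's rule: differentiate numerator and denominator separately.
  f(x) = 1 - e^(-x^2)   ⇒   f'(x) = 2·x·e^(-x^2)
  g(x) = atan(x)   ⇒   g'(x) = 1/(x^2 + 1)
  lim(x→0) f'(x)/g'(x) = lim(x→0) (2·x·e^(-x^2))/(1/(x^2 + 1))
  = 0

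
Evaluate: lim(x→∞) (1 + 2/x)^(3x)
This is an exponential indeterminate form.

For exponential indeterminate forms, take the natural log:
  Let L = lim(x→∞) (1 + 2/x)^(3x)
  Then ln(L) = lim(x→∞) [exponent × ln(base)]
  Evaluate using L'Hôpital or standard limits, then exponentiate.
  L = e^(6)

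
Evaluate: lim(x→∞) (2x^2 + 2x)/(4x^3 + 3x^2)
This is an ∞/∞ indeterminate form.

Apply L'Hôpital's rule: differentiate numerator and denominator separately.
  f(x) = 2·x^2 + 2·x   ⇒   f'(x) = 4·x + 2
  g(x) = 4·x^3 + 3·x^2   ⇒   g'(x) = 12·x^2 + 6·x
  lim(x→∞) f'(x)/g'(x) = lim(x→∞) (4·x + 2)/(12·x^2 + 6·x)
  = 0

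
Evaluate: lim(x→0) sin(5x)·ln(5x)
This is a 0·∞ indeterminate form.

Rewrite 0·∞ as a quotient (0/0 or ∞/∞ form), then apply L'Hôpital's rule:
  lim(x→0) sin(5x)·ln(5x) = 0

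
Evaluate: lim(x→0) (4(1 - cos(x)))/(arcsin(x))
This is a 0/0 indeterminate form.

Apply L'Hôpital's rule: differentiate numerator and denominator separately.
  f(x) = 4 - 4·cos(x)   ⇒   f'(x) = 4·sin(x)
  g(x) = asin(x)   ⇒   g'(x) = 1/sqrt(1 - x^2)
  lim(x→0) f'(x)/g'(x) = lim(x→0) (4·sin(x))/(1/sqrt(1 - x^2))
  = 0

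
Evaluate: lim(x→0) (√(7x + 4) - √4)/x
This is a standard limit.

Factor or rationalize the expression:
  lim(x→0) (√(7x + 4) - √4)/x = 7/4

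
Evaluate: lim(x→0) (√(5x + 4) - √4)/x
This is a standard limit.

Factor or rationalize the expression:
  lim(x→0) (√(5x + 4) - √4)/x = 5/4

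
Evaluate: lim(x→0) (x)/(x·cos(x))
This is a 0/0 indeterminate form.

Apply L'Hôpital's rule: differentiate numerator and denominator separately.
  f(x) = x   ⇒   f'(x) = 1
  g(x) = x·cos(x)   ⇒   g'(x) = -x·sin(x) + cos(x)
  lim(x→0) f'(x)/g'(x) = lim(x→0) (1)/(-x·sin(x) + cos(x))
  = 1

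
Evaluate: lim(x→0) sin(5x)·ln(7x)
This is a 0·∞ indeterminate form.

Rewrite 0·∞ as a quotient (0/0 or ∞/∞ form), then apply L'Hôpital's rule:
  lim(x→0) sin(5x)·ln(7x) = 0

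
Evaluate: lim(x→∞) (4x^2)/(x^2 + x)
This is an ∞/∞ indeterminate form.

Apply L'Hôpital's rule: differentiate numerator and denominator separately.
  f(x) = 4·x^2   ⇒   f'(x) = 8·x
  g(x) = x^2 + x   ⇒   g'(x) = 2·x + 1
  lim(x→∞) f'(x)/g'(x) = lim(x→∞) (8·x)/(2·x + 1)
  = 4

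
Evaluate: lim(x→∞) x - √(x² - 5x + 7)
This is an ∞-∞ indeterminate form.

Combine fractions or rationalize to convert ∞-∞ to 0/0 form:
  lim(x→∞) x - √(x² - 5x + 7) = 5/2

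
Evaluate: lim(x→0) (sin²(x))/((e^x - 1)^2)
This is a 0/0 indeterminate form.

Apply L'Hôpital's rule: differentiate numerator and denominator separately.
  f(x) = sin(x)^2   ⇒   f'(x) = 2·sin(x)·cos(x)
  g(x) = (e^(x) - 1)^2   ⇒   g'(x) = 2·(e^(x) - 1)·e^(x)
  lim(x→0) f'(x)/g'(x) = lim(x→0) (2·sin(x)·cos(x))/(2·(e^(x) - 1)·e^(x))
  = 1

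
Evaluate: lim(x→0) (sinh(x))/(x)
This is a 0/0 indeterminate form.

Apply L'Hôpital's rule: differentiate numerator and denominator separately.
  f(x) = sinh(x)   ⇒   f'(x) = cosh(x)
  g(x) = x   ⇒   g'(x) = 1
  lim(x→0) f'(x)/g'(x) = lim(x→0) (cosh(x))/(1)
  = 1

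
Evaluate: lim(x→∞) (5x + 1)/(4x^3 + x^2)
This is an ∞/∞ indeterminate form.

Apply L'Hôpital's rule: differentiate numerator and denominator separately.
  f(x) = 5·x + 1   ⇒   f'(x) = 5
  g(x) = 4·x^3 + x^2   ⇒   g'(x) = 12·x^2 + 2·x
  lim(x→∞) f'(x)/g'(x) = lim(x→∞) (5)/(12·x^2 + 2·x)
  = 0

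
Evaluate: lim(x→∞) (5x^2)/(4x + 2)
This is an ∞/∞ indeterminate form.

Apply L'Hôpital's rule: differentiate numerator and denominator separately.
  f(x) = 5·x^2   ⇒   f'(x) = 10·x
  g(x) = 4·x + 2   ⇒   g'(x) = 4
  lim(x→∞) f'(x)/g'(x) = lim(x→∞) (10·x)/(4)
  = ∞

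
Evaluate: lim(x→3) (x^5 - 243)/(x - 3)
This is a standard limit.

Factor or rationalize the expression:
  lim(x→3) (x^5 - 243)/(x - 3) = 405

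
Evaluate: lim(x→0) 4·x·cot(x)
This is a 0·∞ indeterminate form.

Rewrite 0·∞ as a quotient (0/0 or ∞/∞ form), then apply L'Hôpital's rule:
  lim(x→0) 4·x·cot(x) = 4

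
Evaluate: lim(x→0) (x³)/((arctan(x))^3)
This is a 0/0 indeterminate form.

Apply L'Hôpital's rule: differentiate numerator and denominator separately.
  f(x) = x^3   ⇒   f'(x) = 3·x^2
  g(x) = atan(x)^3   ⇒   g'(x) = 3·atan(x)^2/(x^2 + 1)
  lim(x→0) f'(x)/g'(x) = lim(x→0) (3·x^2)/(3·atan(x)^2/(x^2 + 1))
  = 1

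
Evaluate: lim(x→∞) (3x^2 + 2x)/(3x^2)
This is an ∞/∞ indeterminate form.

Apply L'Hôpital's rule: differentiate numerator and denominator separately.
  f(x) = 3·x^2 + 2·x   ⇒   f'(x) = 6·x + 2
  g(x) = 3·x^2   ⇒   g'(x) = 6·x
  lim(x→∞) f'(x)/g'(x) = lim(x→∞) (6·x + 2)/(6·x)
  = 1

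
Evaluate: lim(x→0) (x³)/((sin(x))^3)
This is a 0/0 indeterminate form.

Apply L'Hôpital's rule: differentiate numerator and denominator separately.
  f(x) = x^3   ⇒   f'(x) = 3·x^2
  g(x) = sin(x)^3   ⇒   g'(x) = 3·sin(x)^2·cos(x)
  lim(x→0) f'(x)/g'(x) = lim(x→0) (3·x^2)/(3·sin(x)^2·cos(x))
  = 1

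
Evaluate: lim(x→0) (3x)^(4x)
This is an exponential indeterminate form.

For exponential indeterminate forms, take the natural log:
  Let L = lim(x→0) (3x)^(4x)
  Then ln(L) = lim(x→0) [exponent × ln(base)]
  Evaluate using L'Hôpital or standard limits, then exponentiate.
  L = 1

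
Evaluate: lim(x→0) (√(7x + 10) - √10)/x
This is a standard limit.

Factor or rationalize the expression:
  lim(x→0) (√(7x + 10) - √10)/x = 7·sqrt(10)/20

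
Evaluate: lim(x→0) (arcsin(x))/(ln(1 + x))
This is a 0/0 indeterminate form.

Apply L'Hôpital's rule: differentiate numerator and denominator separately.
  f(x) = asin(x)   ⇒   f'(x) = 1/sqrt(1 - x^2)
  g(x) = ln(x + 1)   ⇒   g'(x) = 1/(x + 1)
  lim(x→0) f'(x)/g'(x) = lim(x→0) (1/sqrt(1 - x^2))/(1/(x + 1))
  = 1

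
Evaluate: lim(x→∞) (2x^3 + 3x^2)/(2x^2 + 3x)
This is an ∞/∞ indeterminate form.

Apply L'Hôpital's rule: differentiate numerator and denominator separately.
  f(x) = 2·x^3 + 3·x^2   ⇒   f'(x) = 6·x^2 + 6·x
  g(x) = 2·x^2 + 3·x   ⇒   g'(x) = 4·x + 3
  lim(x→∞) f'(x)/g'(x) = lim(x→∞) (6·x^2 + 6·x)/(4·x + 3)
  = ∞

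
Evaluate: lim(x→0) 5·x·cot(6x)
This is a 0·∞ indeterminate form.

Rewrite 0·∞ as a quotient (0/0 or ∞/∞ form), then apply L'Hôpital's rule:
  lim(x→0) 5·x·cot(6x) = 5/6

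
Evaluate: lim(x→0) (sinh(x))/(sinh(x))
This is a 0/0 indeterminate form.

Apply L'Hôpital's rule: differentiate numerator and denominator separately.
  f(x) = sinh(x)   ⇒   f'(x) = cosh(x)
  g(x) = sinh(x)   ⇒   g'(x) = cosh(x)
  lim(x→0) f'(x)/g'(x) = lim(x→0) (cosh(x))/(cosh(x))
  = 1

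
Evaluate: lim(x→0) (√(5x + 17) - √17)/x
This is a standard limit.

Factor or rationalize the expression:
  lim(x→0) (√(5x + 17) - √17)/x = 5·sqrt(17)/34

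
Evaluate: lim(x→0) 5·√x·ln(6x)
This is a 0·∞ indeterminate form.

Rewrite 0·∞ as a quotient (0/0 or ∞/∞ form), then apply L'Hôpital's rule:
  lim(x→0) 5·√x·ln(6x) = 0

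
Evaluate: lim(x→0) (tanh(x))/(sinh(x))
This is a 0/0 indeterminate form.

Apply L'Hôpital's rule: differentiate numerator and denominator separately.
  f(x) = tanh(x)   ⇒   f'(x) = 1 - tanh(x)^2
  g(x) = sinh(x)   ⇒   g'(x) = cosh(x)
  lim(x→0) f'(x)/g'(x) = lim(x→0) (1 - tanh(x)^2)/(cosh(x))
  = 1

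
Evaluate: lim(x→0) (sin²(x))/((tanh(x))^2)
This is a 0/0 indeterminate form.

Apply L'Hôpital's rule: differentiate numerator and denominator separately.
  f(x) = sin(x)^2   ⇒   f'(x) = 2·sin(x)·cos(x)
  g(x) = tanh(x)^2   ⇒   g'(x) = (2 - 2·tanh(x)^2)·tanh(x)
  lim(x→0) f'(x)/g'(x) = lim(x→0) (2·sin(x)·cos(x))/((2 - 2·tanh(x)^2)·tanh(x))
  = 1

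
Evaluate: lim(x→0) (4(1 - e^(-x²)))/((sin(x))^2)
This is a 0/0 indeterminate form.

Apply L'Hôpital's rule: differentiate numerator and denominator separately.
  f(x) = 4 - 4·e^(-x^2)   ⇒   f'(x) = 8·x·e^(-x^2)
  g(x) = sin(x)^2   ⇒   g'(x) = 2·sin(x)·cos(x)
  lim(x→0) f'(x)/g'(x) = lim(x→0) (8·x·e^(-x^2))/(2·sin(x)·cos(x))
  = 4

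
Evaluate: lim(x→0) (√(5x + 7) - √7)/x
This is a standard limit.

Factor or rationalize the expression:
  lim(x→0) (√(5x + 7) - √7)/x = 5·sqrt(7)/14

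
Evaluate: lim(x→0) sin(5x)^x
This is an exponential indeterminate form.

For exponential indeterminate forms, take the natural log:
  Let L = lim(x→0) sin(5x)^x
  Then ln(L) = lim(x→0) [exponent × ln(base)]
  Evaluate using L'Hôpital or standard limits, then exponentiate.
  L = 1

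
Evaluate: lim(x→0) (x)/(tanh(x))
This is a 0/0 indeterminate form.

Apply L'Hôpital's rule: differentiate numerator and denominator separately.
  f(x) = x   ⇒   f'(x) = 1
  g(x) = tanh(x)   ⇒   g'(x) = 1 - tanh(x)^2
  lim(x→0) f'(x)/g'(x) = lim(x→0) (1)/(1 - tanh(x)^2)
  = 1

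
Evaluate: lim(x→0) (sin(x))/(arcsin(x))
This is a 0/0 indeterminate form.

Apply L'Hôpital's rule: differentiate numerator and denominator separately.
  f(x) = sin(x)   ⇒   f'(x) = cos(x)
  g(x) = asin(x)   ⇒   g'(x) = 1/sqrt(1 - x^2)
  lim(x→0) f'(x)/g'(x) = lim(x→0) (cos(x))/(1/sqrt(1 - x^2))
  = 1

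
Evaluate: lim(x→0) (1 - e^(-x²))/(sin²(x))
This is a 0/0 indeterminate form.

Apply L'Hôpital's rule: differentiate numerator and denominator separately.
  f(x) = 1 - e^(-x^2)   ⇒   f'(x) = 2·x·e^(-x^2)
  g(x) = sin(x)^2   ⇒   g'(x) = 2·sin(x)·cos(x)
  lim(x→0) f'(x)/g'(x) = lim(x→0) (2·x·e^(-x^2))/(2·sin(x)·cos(x))
  = 1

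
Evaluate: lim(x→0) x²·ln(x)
This is a 0·∞ indeterminate form.

Rewrite 0·∞ as a quotient (0/0 or ∞/∞ form), then apply L'Hôpital's rule:
  lim(x→0) x²·ln(x) = 0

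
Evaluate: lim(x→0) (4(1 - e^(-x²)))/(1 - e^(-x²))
This is a 0/0 indeterminate form.

Apply L'Hôpital's rule: differentiate numerator and denominator separately.
  f(x) = 4 - 4·e^(-x^2)   ⇒   f'(x) = 8·x·e^(-x^2)
  g(x) = 1 - e^(-x^2)   ⇒   g'(x) = 2·x·e^(-x^2)
  lim(x→0) f'(x)/g'(x) = lim(x→0) (8·x·e^(-x^2))/(2·x·e^(-x^2))
  = 4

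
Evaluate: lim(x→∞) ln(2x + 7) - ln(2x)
This is an ∞-∞ indeterminate form.

Combine fractions or rationalize to convert ∞-∞ to 0/0 form:
  lim(x→∞) ln(2x + 7) - ln(2x) = 0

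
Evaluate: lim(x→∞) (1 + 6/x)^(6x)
This is an exponential indeterminate form.

For exponential indeterminate forms, take the natural log:
  Let L = lim(x→∞) (1 + 6/x)^(6x)
  Then ln(L) = lim(x→∞) [exponent × ln(base)]
  Evaluate using L'Hôpital or standard limits, then exponentiate.
  L = e^(36)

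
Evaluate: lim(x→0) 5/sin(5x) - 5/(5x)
This is an ∞-∞ indeterminate form.

Combine fractions or rationalize to convert ∞-∞ to 0/0 form:
  lim(x→0) 5/sin(5x) - 5/(5x) = 0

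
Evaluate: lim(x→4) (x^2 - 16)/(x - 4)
This is a standard limit.

Factor or rationalize the expression:
  lim(x→4) (x^2 - 16)/(x - 4) = 8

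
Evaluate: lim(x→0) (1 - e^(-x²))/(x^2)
This is a 0/0 indeterminate form.

Apply L'Hôpital's rule: differentiate numerator and denominator separately.
  f(x) = 1 - e^(-x^2)   ⇒   f'(x) = 2·x·e^(-x^2)
  g(x) = x^2   ⇒   g'(x) = 2·x
  lim(x→0) f'(x)/g'(x) = lim(x→0) (2·x·e^(-x^2))/(2·x)
  = 1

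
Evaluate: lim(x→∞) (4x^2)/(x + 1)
This is an ∞/∞ indeterminate form.

Apply L'Hôpital's rule: differentiate numerator and denominator separately.
  f(x) = 4·x^2   ⇒   f'(x) = 8·x
  g(x) = x + 1   ⇒   g'(x) = 1
  lim(x→∞) f'(x)/g'(x) = lim(x→∞) (8·x)/(1)
  = ∞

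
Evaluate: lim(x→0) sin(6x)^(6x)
This is an exponential indeterminate form.

For exponential indeterminate forms, take the natural log:
  Let L = lim(x→0) sin(6x)^(6x)
  Then ln(L) = lim(x→0) [exponent × ln(base)]
  Evaluate using L'Hôpital or standard limits, then exponentiate.
  L = 1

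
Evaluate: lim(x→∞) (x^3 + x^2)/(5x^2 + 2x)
This is an ∞/∞ indeterminate form.

Apply L'Hôpital's rule: differentiate numerator and denominator separately.
  f(x) = x^3 + x^2   ⇒   f'(x) = 3·x^2 + 2·x
  g(x) = 5·x^2 + 2·x   ⇒   g'(x) = 10·x + 2
  lim(x→∞) f'(x)/g'(x) = lim(x→∞) (3·x^2 + 2·x)/(10·x + 2)
  = ∞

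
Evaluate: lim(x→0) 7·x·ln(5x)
This is a 0·∞ indeterminate form.

Rewrite 0·∞ as a quotient (0/0 or ∞/∞ form), then apply L'Hôpital's rule:
  lim(x→0) 7·x·ln(5x) = 0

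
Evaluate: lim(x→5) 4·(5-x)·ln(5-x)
This is a 0·∞ indeterminate form.

Rewrite 0·∞ as a quotient (0/0 or ∞/∞ form), then apply L'Hôpital's rule:
  lim(x→5) 4·(5-x)·ln(5-x) = 0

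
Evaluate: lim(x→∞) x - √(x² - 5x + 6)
This is an ∞-∞ indeterminate form.

Combine fractions or rationalize to convert ∞-∞ to 0/0 form:
  lim(x→∞) x - √(x² - 5x + 6) = 5/2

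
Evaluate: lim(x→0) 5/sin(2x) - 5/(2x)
This is an ∞-∞ indeterminate form.

Combine fractions or rationalize to convert ∞-∞ to 0/0 form:
  lim(x→0) 5/sin(2x) - 5/(2x) = 0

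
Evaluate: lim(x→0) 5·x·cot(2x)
This is a 0·∞ indeterminate form.

Rewrite 0·∞ as a quotient (0/0 or ∞/∞ form), then apply L'Hôpital's rule:
  lim(x→0) 5·x·cot(2x) = 5/2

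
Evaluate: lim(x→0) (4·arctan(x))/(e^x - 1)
This is a 0/0 indeterminate form.

Apply L'Hôpital's rule: differentiate numerator and denominator separately.
  f(x) = 4·atan(x)   ⇒   f'(x) = 4/(x^2 + 1)
  g(x) = e^(x) - 1   ⇒   g'(x) = e^(x)
  lim(x→0) f'(x)/g'(x) = lim(x→0) (4/(x^2 + 1))/(e^(x))
  = 4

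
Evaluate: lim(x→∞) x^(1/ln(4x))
This is an exponential indeterminate form.

For exponential indeterminate forms, take the natural log:
  Let L = lim(x→∞) x^(1/ln(4x))
  Then ln(L) = lim(x→∞) [exponent × ln(base)]
  Evaluate using L'Hôpital or standard limits, then exponentiate.
  L = e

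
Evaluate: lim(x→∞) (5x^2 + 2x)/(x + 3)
This is an ∞/∞ indeterminate form.

Apply L'Hôpital's rule: differentiate numerator and denominator separately.
  f(x) = 5·x^2 + 2·x   ⇒   f'(x) = 10·x + 2
  g(x) = x + 3   ⇒   g'(x) = 1
  lim(x→∞) f'(x)/g'(x) = lim(x→∞) (10·x + 2)/(1)
  = ∞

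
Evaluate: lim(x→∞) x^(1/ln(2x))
This is an exponential indeterminate form.

For exponential indeterminate forms, take the natural log:
  Let L = lim(x→∞) x^(1/ln(2x))
  Then ln(L) = lim(x→∞) [exponent × ln(base)]
  Evaluate using L'Hôpital or standard limits, then exponentiate.
  L = e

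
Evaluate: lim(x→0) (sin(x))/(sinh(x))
This is a 0/0 indeterminate form.

Apply L'Hôpital's rule: differentiate numerator and denominator separately.
  f(x) = sin(x)   ⇒   f'(x) = cos(x)
  g(x) = sinh(x)   ⇒   g'(x) = cosh(x)
  lim(x→0) f'(x)/g'(x) = lim(x→0) (cos(x))/(cosh(x))
  = 1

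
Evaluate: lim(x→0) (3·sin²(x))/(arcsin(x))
This is a 0/0 indeterminate form.

Apply L'Hôpital's rule: differentiate numerator and denominator separately.
  f(x) = 3·sin(x)^2   ⇒   f'(x) = 6·sin(x)·cos(x)
  g(x) = asin(x)   ⇒   g'(x) = 1/sqrt(1 - x^2)
  lim(x→0) f'(x)/g'(x) = lim(x→0) (6·sin(x)·cos(x))/(1/sqrt(1 - x^2))
  = 0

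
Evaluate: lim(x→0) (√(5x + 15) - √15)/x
This is a standard limit.

Factor or rationalize the expression:
  lim(x→0) (√(5x + 15) - √15)/x = sqrt(15)/6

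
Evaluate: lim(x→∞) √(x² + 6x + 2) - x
This is an ∞-∞ indeterminate form.

Combine fractions or rationalize to convert ∞-∞ to 0/0 form:
  lim(x→∞) √(x² + 6x + 2) - x = 3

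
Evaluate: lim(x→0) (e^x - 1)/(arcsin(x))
This is a 0/0 indeterminate form.

Apply L'Hôpital's rule: differentiate numerator and denominator separately.
  f(x) = e^(x) - 1   ⇒   f'(x) = e^(x)
  g(x) = asin(x)   ⇒   g'(x) = 1/sqrt(1 - x^2)
  lim(x→0) f'(x)/g'(x) = lim(x→0) (e^(x))/(1/sqrt(1 - x^2))
  = 1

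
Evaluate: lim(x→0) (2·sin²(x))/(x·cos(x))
This is a 0/0 indeterminate form.

Apply L'Hôpital's rule: differentiate numerator and denominator separately.
  f(x) = 2·sin(x)^2   ⇒   f'(x) = 4·sin(x)·cos(x)
  g(x) = x·cos(x)   ⇒   g'(x) = -x·sin(x) + cos(x)
  lim(x→0) f'(x)/g'(x) = lim(x→0) (4·sin(x)·cos(x))/(-x·sin(x) + cos(x))
  = 0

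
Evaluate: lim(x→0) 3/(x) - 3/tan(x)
This is an ∞-∞ indeterminate form.

Combine fractions or rationalize to convert ∞-∞ to 0/0 form:
  lim(x→0) 3/(x) - 3/tan(x) = 0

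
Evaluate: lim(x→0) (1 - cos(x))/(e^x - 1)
This is a 0/0 indeterminate form.

Apply L'Hôpital's rule: differentiate numerator and denominator separately.
  f(x) = 1 - cos(x)   ⇒   f'(x) = sin(x)
  g(x) = e^(x) - 1   ⇒   g'(x) = e^(x)
  lim(x→0) f'(x)/g'(x) = lim(x→0) (sin(x))/(e^(x))
  = 0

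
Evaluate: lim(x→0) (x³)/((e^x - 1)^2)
This is a 0/0 indeterminate form.

Apply L'Hôpital's rule: differentiate numerator and denominator separately.
  f(x) = x^3   ⇒   f'(x) = 3·x^2
  g(x) = (e^(x) - 1)^2   ⇒   g'(x) = 2·(e^(x) - 1)·e^(x)
  lim(x→0) f'(x)/g'(x) = lim(x→0) (3·x^2)/(2·(e^(x) - 1)·e^(x))
  = 0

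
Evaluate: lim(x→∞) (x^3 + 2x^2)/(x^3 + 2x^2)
This is an ∞/∞ indeterminate form.

Apply L'Hôpital's rule: differentiate numerator and denominator separately.
  f(x) = x^3 + 2·x^2   ⇒   f'(x) = 3·x^2 + 4·x
  g(x) = x^3 + 2·x^2   ⇒   g'(x) = 3·x^2 + 4·x
  lim(x→∞) f'(x)/g'(x) = lim(x→∞) (3·x^2 + 4·x)/(3·x^2 + 4·x)
  = 1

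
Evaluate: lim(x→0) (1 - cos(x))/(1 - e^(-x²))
This is a 0/0 indeterminate form.

Apply L'Hôpital's rule: differentiate numerator and denominator separately.
  f(x) = 1 - cos(x)   ⇒   f'(x) = sin(x)
  g(x) = 1 - e^(-x^2)   ⇒   g'(x) = 2·x·e^(-x^2)
  lim(x→0) f'(x)/g'(x) = lim(x→0) (sin(x))/(2·x·e^(-x^2))
  = 1/2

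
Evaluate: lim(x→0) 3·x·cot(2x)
This is a 0·∞ indeterminate form.

Rewrite 0·∞ as a quotient (0/0 or ∞/∞ form), then apply L'Hôpital's rule:
  lim(x→0) 3·x·cot(2x) = 3/2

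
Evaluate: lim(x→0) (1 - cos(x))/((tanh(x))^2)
This is a 0/0 indeterminate form.

Apply L'Hôpital's rule: differentiate numerator and denominator separately.
  f(x) = 1 - cos(x)   ⇒   f'(x) = sin(x)
  g(x) = tanh(x)^2   ⇒   g'(x) = (2 - 2·tanh(x)^2)·tanh(x)
  lim(x→0) f'(x)/g'(x) = lim(x→0) (sin(x))/((2 - 2·tanh(x)^2)·tanh(x))
  = 1/2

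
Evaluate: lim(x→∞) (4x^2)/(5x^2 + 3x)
This is an ∞/∞ indeterminate form.

Apply L'Hôpital's rule: differentiate numerator and denominator separately.
  f(x) = 4·x^2   ⇒   f'(x) = 8·x
  g(x) = 5·x^2 + 3·x   ⇒   g'(x) = 10·x + 3
  lim(x→∞) f'(x)/g'(x) = lim(x→∞) (8·x)/(10·x + 3)
  = 4/5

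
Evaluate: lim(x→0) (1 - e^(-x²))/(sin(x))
This is a 0/0 indeterminate form.

Apply L'Hôpital's rule: differentiate numerator and denominator separately.
  f(x) = 1 - e^(-x^2)   ⇒   f'(x) = 2·x·e^(-x^2)
  g(x) = sin(x)   ⇒   g'(x) = cos(x)
  lim(x→0) f'(x)/g'(x) = lim(x→0) (2·x·e^(-x^2))/(cos(x))
  = 0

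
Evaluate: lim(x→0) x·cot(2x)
This is a 0·∞ indeterminate form.

Rewrite 0·∞ as a quotient (0/0 or ∞/∞ form), then apply L'Hôpital's rule:
  lim(x→0) x·cot(2x) = 1/2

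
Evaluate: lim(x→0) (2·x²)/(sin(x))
This is a 0/0 indeterminate form.

Apply L'Hôpital's rule: differentiate numerator and denominator separately.
  f(x) = 2·x^2   ⇒   f'(x) = 4·x
  g(x) = sin(x)   ⇒   g'(x) = cos(x)
  lim(x→0) f'(x)/g'(x) = lim(x→0) (4·x)/(cos(x))
  = 0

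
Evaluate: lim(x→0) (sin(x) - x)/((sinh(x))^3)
This is a 0/0 indeterminate form.

Apply L'Hôpital's rule: differentiate numerator and denominator separately.
  f(x) = -x + sin(x)   ⇒   f'(x) = cos(x) - 1
  g(x) = sinh(x)^3   ⇒   g'(x) = 3·sinh(x)^2·cosh(x)
  lim(x→0) f'(x)/g'(x) = lim(x→0) (cos(x) - 1)/(3·sinh(x)^2·cosh(x))
  = -1/6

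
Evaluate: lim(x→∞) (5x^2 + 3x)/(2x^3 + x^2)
This is an ∞/∞ indeterminate form.

Apply L'Hôpital's rule: differentiate numerator and denominator separately.
  f(x) = 5·x^2 + 3·x   ⇒   f'(x) = 10·x + 3
  g(x) = 2·x^3 + x^2   ⇒   g'(x) = 6·x^2 + 2·x
  lim(x→∞) f'(x)/g'(x) = lim(x→∞) (10·x + 3)/(6·x^2 + 2·x)
  = 0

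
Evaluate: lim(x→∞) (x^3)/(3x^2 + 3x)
This is an ∞/∞ indeterminate form.

Apply L'Hôpital's rule: differentiate numerator and denominator separately.
  f(x) = x^3   ⇒   f'(x) = 3·x^2
  g(x) = 3·x^2 + 3·x   ⇒   g'(x) = 6·x + 3
  lim(x→∞) f'(x)/g'(x) = lim(x→∞) (3·x^2)/(6·x + 3)
  = ∞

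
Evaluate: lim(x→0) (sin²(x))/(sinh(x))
This is a 0/0 indeterminate form.

Apply L'Hôpital's rule: differentiate numerator and denominator separately.
  f(x) = sin(x)^2   ⇒   f'(x) = 2·sin(x)·cos(x)
  g(x) = sinh(x)   ⇒   g'(x) = cosh(x)
  lim(x→0) f'(x)/g'(x) = lim(x→0) (2·sin(x)·cos(x))/(cosh(x))
  = 0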